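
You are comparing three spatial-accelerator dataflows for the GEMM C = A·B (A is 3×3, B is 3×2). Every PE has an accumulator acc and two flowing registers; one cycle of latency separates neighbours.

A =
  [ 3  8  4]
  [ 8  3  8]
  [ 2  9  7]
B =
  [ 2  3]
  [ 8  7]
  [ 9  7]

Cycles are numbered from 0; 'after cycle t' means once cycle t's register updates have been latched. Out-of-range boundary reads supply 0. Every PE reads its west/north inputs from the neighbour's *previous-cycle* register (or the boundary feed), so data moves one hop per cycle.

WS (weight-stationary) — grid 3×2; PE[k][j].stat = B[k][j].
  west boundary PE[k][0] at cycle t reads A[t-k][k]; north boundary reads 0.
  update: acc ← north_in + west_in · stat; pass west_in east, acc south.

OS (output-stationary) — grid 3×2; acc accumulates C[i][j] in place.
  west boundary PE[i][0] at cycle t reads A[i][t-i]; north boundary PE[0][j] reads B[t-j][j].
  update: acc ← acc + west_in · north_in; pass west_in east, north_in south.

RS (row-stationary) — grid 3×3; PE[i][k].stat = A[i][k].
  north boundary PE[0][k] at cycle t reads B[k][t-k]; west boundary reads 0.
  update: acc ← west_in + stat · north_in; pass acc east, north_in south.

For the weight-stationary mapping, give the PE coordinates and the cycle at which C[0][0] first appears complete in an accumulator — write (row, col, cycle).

Under WS, C[0][0] lands at PE[2][0]:
  [0] (2,0) acc=0 (h:0 v:0)
  [1] (2,0) acc=0 (h:0 v:0)
  [2] (2,0) acc=106 (h:4 v:106)

(row, col, cycle) = (2, 0, 2)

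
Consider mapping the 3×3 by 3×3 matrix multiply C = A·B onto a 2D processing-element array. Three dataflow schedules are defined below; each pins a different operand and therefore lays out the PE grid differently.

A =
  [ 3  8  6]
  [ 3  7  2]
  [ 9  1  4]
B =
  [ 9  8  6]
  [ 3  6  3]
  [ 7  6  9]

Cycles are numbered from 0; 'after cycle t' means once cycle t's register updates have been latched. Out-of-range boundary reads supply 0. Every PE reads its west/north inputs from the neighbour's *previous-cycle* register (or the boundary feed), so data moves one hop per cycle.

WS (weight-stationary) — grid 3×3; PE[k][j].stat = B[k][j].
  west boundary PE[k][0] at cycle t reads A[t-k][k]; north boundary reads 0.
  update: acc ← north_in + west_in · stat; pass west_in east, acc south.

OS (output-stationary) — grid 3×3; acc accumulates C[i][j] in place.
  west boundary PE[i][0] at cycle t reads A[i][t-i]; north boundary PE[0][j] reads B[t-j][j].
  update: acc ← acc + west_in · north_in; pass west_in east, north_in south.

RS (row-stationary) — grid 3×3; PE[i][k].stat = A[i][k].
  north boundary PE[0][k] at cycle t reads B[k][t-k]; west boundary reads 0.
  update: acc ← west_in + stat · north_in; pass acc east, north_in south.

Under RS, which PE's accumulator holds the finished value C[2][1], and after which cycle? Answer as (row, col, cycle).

RS — PE[2][2] is where C[2][1] collects:
  [0] (2,2) acc=0 (h:0 v:0)
  [1] (2,2) acc=0 (h:0 v:0)
  [2] (2,2) acc=0 (h:0 v:0)
  [3] (2,2) acc=0 (h:0 v:0)
  [4] (2,2) acc=112 (h:112 v:7)
  [5] (2,2) acc=102 (h:102 v:6)

(row, col, cycle) = (2, 2, 5)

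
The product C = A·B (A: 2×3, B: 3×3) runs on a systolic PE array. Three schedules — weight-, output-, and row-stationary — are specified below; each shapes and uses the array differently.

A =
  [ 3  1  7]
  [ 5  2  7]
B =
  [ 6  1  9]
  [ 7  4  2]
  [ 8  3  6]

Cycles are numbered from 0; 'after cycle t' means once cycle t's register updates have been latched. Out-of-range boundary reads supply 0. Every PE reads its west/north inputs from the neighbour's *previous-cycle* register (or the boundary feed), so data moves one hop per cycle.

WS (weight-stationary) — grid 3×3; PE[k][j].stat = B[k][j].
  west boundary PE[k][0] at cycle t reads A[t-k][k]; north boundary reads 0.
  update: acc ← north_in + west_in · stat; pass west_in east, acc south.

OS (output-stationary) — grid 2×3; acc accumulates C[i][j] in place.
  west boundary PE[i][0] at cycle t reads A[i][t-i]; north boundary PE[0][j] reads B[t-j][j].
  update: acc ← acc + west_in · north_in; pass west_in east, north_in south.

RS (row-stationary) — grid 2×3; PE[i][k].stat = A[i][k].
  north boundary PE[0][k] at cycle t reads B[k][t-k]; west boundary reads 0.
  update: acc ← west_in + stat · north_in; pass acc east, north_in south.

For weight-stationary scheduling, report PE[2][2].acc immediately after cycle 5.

Tracing WS — 3×3 array, target PE[2][2]:
  cycle 0: PE[1][2] → acc 0, east 0, south 0
  cycle 0: PE[2][1] → acc 0, east 0, south 0
  cycle 0: PE[2][2] → acc 0, east 0, south 0
  cycle 1: PE[1][2] → acc 0, east 0, south 0
  cycle 1: PE[2][1] → acc 0, east 0, south 0
  cycle 1: PE[2][2] → acc 0, east 0, south 0
  cycle 2: PE[1][2] → acc 0, east 0, south 0
  cycle 2: PE[2][1] → acc 0, east 0, south 0
  cycle 2: PE[2][2] → acc 0, east 0, south 0
  cycle 3: PE[1][2] → acc 29, east 1, south 29
  cycle 3: PE[2][1] → acc 28, east 7, south 28
  cycle 3: PE[2][2] → acc 0, east 0, south 0
  cycle 4: PE[1][2] → acc 49, east 2, south 49
  cycle 4: PE[2][1] → acc 34, east 7, south 34
  cycle 4: PE[2][2] → acc 71, east 7, south 71
  cycle 5: PE[1][2] → acc 0, east 0, south 0
  cycle 5: PE[2][1] → acc 0, east 0, south 0
  cycle 5: PE[2][2] → acc 91, east 7, south 91

PE[2][2].acc = 91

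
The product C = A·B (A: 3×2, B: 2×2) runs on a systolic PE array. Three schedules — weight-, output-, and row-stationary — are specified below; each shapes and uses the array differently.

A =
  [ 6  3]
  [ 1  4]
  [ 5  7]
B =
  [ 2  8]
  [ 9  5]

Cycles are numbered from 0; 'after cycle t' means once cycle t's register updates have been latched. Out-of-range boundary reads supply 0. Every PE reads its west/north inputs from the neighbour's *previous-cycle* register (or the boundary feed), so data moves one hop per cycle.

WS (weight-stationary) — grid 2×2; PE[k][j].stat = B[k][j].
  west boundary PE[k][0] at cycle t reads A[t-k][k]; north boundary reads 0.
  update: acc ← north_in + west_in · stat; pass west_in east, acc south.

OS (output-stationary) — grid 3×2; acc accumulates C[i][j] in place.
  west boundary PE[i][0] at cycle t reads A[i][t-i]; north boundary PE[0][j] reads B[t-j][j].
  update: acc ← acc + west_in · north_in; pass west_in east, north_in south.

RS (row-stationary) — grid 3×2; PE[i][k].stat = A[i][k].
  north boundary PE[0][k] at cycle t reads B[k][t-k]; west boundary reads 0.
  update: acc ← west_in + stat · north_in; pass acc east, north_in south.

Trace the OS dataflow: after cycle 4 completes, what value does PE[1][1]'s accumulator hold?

OS 3×2: PE[1][1] cycle-by-cycle (with neighbour feeds):
  [0] (0,1) acc=0 (h:0 v:0)
  [0] (1,0) acc=0 (h:0 v:0)
  [0] (1,1) acc=0 (h:0 v:0)
  [1] (0,1) acc=48 (h:6 v:8)
  [1] (1,0) acc=2 (h:1 v:2)
  [1] (1,1) acc=0 (h:0 v:0)
  [2] (0,1) acc=63 (h:3 v:5)
  [2] (1,0) acc=38 (h:4 v:9)
  [2] (1,1) acc=8 (h:1 v:8)
  [3] (0,1) acc=63 (h:0 v:0)
  [3] (1,0) acc=38 (h:0 v:0)
  [3] (1,1) acc=28 (h:4 v:5)
  [4] (0,1) acc=63 (h:0 v:0)
  [4] (1,0) acc=38 (h:0 v:0)
  [4] (1,1) acc=28 (h:0 v:0)

PE[1][1].acc = 28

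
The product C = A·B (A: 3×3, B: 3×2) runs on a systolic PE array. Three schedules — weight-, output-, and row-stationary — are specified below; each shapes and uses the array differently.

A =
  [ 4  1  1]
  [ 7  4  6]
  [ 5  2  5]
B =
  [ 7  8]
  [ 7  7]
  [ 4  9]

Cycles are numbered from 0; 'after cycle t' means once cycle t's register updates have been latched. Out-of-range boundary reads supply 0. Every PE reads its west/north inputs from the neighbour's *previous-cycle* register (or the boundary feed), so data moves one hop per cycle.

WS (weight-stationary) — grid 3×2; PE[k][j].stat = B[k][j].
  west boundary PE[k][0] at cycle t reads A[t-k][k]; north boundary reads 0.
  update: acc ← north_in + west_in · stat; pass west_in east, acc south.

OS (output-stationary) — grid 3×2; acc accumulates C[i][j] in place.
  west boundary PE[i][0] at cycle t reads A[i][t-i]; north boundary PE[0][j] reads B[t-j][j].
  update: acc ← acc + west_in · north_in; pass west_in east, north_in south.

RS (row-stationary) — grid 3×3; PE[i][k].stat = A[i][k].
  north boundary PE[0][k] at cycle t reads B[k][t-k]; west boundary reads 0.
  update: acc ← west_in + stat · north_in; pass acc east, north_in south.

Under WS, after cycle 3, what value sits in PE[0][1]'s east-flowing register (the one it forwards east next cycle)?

register = 5

WS 3×2: PE[0][1] cycle-by-cycle (with neighbour feeds):
  [0] (0,0) acc=28 (h:4 v:28)
  [0] (0,1) acc=0 (h:0 v:0)
  [1] (0,0) acc=49 (h:7 v:49)
  [1] (0,1) acc=32 (h:4 v:32)
  [2] (0,0) acc=35 (h:5 v:35)
  [2] (0,1) acc=56 (h:7 v:56)
  [3] (0,0) acc=0 (h:0 v:0)
  [3] (0,1) acc=40 (h:5 v:40)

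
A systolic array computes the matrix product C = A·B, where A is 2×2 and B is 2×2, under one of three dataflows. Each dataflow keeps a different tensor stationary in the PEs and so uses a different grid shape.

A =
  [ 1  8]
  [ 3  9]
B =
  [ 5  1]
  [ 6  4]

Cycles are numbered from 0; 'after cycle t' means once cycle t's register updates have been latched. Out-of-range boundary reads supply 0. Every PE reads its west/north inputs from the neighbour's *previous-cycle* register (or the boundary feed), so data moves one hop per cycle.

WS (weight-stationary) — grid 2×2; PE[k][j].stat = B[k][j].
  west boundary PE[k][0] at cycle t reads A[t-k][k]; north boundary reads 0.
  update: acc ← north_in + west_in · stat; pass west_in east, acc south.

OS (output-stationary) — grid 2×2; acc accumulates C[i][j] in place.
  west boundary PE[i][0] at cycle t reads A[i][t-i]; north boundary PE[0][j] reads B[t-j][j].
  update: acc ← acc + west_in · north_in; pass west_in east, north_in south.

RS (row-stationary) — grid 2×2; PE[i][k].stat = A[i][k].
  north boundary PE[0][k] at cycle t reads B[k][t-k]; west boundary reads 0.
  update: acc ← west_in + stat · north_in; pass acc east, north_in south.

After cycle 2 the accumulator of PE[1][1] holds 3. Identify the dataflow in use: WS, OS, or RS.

— WS: 2×2; PE[1][1] trace:
  c0 r1c1: 0 / 0 / 0
  c1 r1c1: 0 / 0 / 0
  c2 r1c1: 33 / 8 / 33
— OS: 2×2; PE[1][1] trace:
  c0 r1c1: 0 / 0 / 0
  c1 r1c1: 0 / 0 / 0
  c2 r1c1: 3 / 3 / 1
— RS: 2×2; PE[1][1] trace:
  c0 r1c1: 0 / 0 / 0
  c1 r1c1: 0 / 0 / 0
  c2 r1c1: 69 / 69 / 6

dataflow = OS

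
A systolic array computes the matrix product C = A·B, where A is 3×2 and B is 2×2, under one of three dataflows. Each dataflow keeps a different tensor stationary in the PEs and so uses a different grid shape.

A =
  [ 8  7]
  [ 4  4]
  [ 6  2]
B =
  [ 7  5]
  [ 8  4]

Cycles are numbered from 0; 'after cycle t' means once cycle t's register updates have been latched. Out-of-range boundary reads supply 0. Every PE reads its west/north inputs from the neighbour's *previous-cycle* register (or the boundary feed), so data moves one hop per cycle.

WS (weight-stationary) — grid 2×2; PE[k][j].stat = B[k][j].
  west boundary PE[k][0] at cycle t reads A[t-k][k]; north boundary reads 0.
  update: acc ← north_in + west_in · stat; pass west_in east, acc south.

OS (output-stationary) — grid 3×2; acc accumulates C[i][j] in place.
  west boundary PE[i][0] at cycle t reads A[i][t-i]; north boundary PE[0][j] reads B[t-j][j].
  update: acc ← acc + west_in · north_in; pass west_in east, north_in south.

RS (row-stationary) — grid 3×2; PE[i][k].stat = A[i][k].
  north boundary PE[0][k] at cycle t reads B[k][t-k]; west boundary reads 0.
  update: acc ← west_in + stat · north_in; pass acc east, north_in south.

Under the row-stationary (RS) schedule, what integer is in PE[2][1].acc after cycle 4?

Tracing RS — 3×2 array, target PE[2][1]:
  after 0 — PE[1][1] acc=0, pass-E 0, pass-S 0
  after 0 — PE[2][0] acc=0, pass-E 0, pass-S 0
  after 0 — PE[2][1] acc=0, pass-E 0, pass-S 0
  after 1 — PE[1][1] acc=0, pass-E 0, pass-S 0
  after 1 — PE[2][0] acc=0, pass-E 0, pass-S 0
  after 1 — PE[2][1] acc=0, pass-E 0, pass-S 0
  after 2 — PE[1][1] acc=60, pass-E 60, pass-S 8
  after 2 — PE[2][0] acc=42, pass-E 42, pass-S 7
  after 2 — PE[2][1] acc=0, pass-E 0, pass-S 0
  after 3 — PE[1][1] acc=36, pass-E 36, pass-S 4
  after 3 — PE[2][0] acc=30, pass-E 30, pass-S 5
  after 3 — PE[2][1] acc=58, pass-E 58, pass-S 8
  after 4 — PE[1][1] acc=0, pass-E 0, pass-S 0
  after 4 — PE[2][0] acc=0, pass-E 0, pass-S 0
  after 4 — PE[2][1] acc=38, pass-E 38, pass-S 4

PE[2][1].acc = 38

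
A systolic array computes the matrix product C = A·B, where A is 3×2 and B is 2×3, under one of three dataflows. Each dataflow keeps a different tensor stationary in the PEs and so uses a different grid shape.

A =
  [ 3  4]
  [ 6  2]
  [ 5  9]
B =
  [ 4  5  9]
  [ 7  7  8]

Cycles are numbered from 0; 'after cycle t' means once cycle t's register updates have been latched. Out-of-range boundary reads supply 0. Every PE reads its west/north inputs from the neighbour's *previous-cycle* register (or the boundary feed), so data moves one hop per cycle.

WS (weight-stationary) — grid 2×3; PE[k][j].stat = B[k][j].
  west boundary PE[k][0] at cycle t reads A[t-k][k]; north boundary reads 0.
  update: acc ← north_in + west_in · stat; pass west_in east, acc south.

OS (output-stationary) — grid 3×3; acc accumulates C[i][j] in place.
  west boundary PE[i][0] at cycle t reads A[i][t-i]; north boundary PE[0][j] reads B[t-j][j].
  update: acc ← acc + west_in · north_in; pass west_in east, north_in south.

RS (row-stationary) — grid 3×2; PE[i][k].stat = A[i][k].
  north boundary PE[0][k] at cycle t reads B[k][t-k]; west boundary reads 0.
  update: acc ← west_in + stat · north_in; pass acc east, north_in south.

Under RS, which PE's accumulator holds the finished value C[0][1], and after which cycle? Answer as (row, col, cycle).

RS — PE[0][1] is where C[0][1] collects:
  [0] (0,1) acc=0 (h:0 v:0)
  [1] (0,1) acc=40 (h:40 v:7)
  [2] (0,1) acc=43 (h:43 v:7)

(row, col, cycle) = (0, 1, 2)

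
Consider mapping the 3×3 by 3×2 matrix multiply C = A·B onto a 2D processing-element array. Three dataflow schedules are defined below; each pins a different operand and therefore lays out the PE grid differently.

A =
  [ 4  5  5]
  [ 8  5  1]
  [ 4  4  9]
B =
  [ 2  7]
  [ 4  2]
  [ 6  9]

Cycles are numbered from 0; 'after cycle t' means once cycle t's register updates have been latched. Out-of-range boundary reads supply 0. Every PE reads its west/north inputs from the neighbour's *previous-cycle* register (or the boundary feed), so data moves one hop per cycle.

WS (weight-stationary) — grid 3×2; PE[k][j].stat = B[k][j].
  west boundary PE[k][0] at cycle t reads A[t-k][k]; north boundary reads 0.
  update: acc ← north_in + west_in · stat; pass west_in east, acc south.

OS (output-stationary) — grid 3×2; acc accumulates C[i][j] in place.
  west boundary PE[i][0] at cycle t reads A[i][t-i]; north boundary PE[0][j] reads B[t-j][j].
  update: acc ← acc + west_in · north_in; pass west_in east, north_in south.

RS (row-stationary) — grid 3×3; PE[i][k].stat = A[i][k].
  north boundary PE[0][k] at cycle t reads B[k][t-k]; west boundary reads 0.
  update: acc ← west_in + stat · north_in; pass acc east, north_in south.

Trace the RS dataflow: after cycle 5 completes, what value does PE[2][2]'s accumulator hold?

Tracing RS — 3×3 array, target PE[2][2]:
  step 0 · PE1,2: acc=0; fwd→0 fwd↓0
  step 0 · PE2,1: acc=0; fwd→0 fwd↓0
  step 0 · PE2,2: acc=0; fwd→0 fwd↓0
  step 1 · PE1,2: acc=0; fwd→0 fwd↓0
  step 1 · PE2,1: acc=0; fwd→0 fwd↓0
  step 1 · PE2,2: acc=0; fwd→0 fwd↓0
  step 2 · PE1,2: acc=0; fwd→0 fwd↓0
  step 2 · PE2,1: acc=0; fwd→0 fwd↓0
  step 2 · PE2,2: acc=0; fwd→0 fwd↓0
  step 3 · PE1,2: acc=42; fwd→42 fwd↓6
  step 3 · PE2,1: acc=24; fwd→24 fwd↓4
  step 3 · PE2,2: acc=0; fwd→0 fwd↓0
  step 4 · PE1,2: acc=75; fwd→75 fwd↓9
  step 4 · PE2,1: acc=36; fwd→36 fwd↓2
  step 4 · PE2,2: acc=78; fwd→78 fwd↓6
  step 5 · PE1,2: acc=0; fwd→0 fwd↓0
  step 5 · PE2,1: acc=0; fwd→0 fwd↓0
  step 5 · PE2,2: acc=117; fwd→117 fwd↓9

PE[2][2].acc = 117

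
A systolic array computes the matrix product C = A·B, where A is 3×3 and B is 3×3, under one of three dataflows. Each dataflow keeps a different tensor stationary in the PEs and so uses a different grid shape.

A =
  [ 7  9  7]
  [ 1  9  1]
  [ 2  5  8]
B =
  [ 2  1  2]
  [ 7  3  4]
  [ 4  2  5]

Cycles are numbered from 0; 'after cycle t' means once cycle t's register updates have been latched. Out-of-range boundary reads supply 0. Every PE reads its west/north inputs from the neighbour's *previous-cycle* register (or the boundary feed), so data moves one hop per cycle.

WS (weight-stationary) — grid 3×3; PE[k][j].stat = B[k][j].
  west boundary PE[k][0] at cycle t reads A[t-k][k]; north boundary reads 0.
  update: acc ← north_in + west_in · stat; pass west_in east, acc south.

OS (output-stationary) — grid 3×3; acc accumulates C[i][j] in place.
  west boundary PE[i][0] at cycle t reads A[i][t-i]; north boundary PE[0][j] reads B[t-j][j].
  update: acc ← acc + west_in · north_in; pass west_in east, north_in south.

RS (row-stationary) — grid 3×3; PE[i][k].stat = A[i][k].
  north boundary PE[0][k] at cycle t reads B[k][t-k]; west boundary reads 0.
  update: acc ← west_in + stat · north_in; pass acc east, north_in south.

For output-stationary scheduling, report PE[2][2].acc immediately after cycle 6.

OS on a 3×3 grid — tracing PE[2][2] and its feeders:
  0: (1,2).acc=0  regs=<0,0>
  0: (2,1).acc=0  regs=<0,0>
  0: (2,2).acc=0  regs=<0,0>
  1: (1,2).acc=0  regs=<0,0>
  1: (2,1).acc=0  regs=<0,0>
  1: (2,2).acc=0  regs=<0,0>
  2: (1,2).acc=0  regs=<0,0>
  2: (2,1).acc=0  regs=<0,0>
  2: (2,2).acc=0  regs=<0,0>
  3: (1,2).acc=2  regs=<1,2>
  3: (2,1).acc=2  regs=<2,1>
  3: (2,2).acc=0  regs=<0,0>
  4: (1,2).acc=38  regs=<9,4>
  4: (2,1).acc=17  regs=<5,3>
  4: (2,2).acc=4  regs=<2,2>
  5: (1,2).acc=43  regs=<1,5>
  5: (2,1).acc=33  regs=<8,2>
  5: (2,2).acc=24  regs=<5,4>
  6: (1,2).acc=43  regs=<0,0>
  6: (2,1).acc=33  regs=<0,0>
  6: (2,2).acc=64  regs=<8,5>

PE[2][2].acc = 64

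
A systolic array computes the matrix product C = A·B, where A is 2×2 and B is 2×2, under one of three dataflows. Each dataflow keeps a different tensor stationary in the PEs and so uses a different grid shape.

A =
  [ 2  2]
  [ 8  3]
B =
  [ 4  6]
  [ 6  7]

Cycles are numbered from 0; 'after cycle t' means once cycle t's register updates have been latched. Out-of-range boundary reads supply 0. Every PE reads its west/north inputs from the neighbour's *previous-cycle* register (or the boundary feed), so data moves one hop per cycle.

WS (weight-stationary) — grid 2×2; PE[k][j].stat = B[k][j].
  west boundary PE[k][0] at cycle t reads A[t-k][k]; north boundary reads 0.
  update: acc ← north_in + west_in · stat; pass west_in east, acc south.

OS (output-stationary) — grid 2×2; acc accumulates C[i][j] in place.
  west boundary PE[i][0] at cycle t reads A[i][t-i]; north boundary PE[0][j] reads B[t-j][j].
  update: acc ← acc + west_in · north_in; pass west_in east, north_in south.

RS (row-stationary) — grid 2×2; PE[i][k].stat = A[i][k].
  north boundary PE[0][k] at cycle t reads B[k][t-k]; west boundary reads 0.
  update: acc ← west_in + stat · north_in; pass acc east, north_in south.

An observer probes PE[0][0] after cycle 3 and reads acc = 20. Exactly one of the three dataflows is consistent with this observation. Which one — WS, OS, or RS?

— WS: 2×2; PE[0][0] trace:
  [0] (0,0) acc=8 (h:2 v:8)
  [1] (0,0) acc=32 (h:8 v:32)
  [2] (0,0) acc=0 (h:0 v:0)
  [3] (0,0) acc=0 (h:0 v:0)
— OS: 2×2; PE[0][0] trace:
  [0] (0,0) acc=8 (h:2 v:4)
  [1] (0,0) acc=20 (h:2 v:6)
  [2] (0,0) acc=20 (h:0 v:0)
  [3] (0,0) acc=20 (h:0 v:0)
— RS: 2×2; PE[0][0] trace:
  [0] (0,0) acc=8 (h:8 v:4)
  [1] (0,0) acc=12 (h:12 v:6)
  [2] (0,0) acc=0 (h:0 v:0)
  [3] (0,0) acc=0 (h:0 v:0)

dataflow = OS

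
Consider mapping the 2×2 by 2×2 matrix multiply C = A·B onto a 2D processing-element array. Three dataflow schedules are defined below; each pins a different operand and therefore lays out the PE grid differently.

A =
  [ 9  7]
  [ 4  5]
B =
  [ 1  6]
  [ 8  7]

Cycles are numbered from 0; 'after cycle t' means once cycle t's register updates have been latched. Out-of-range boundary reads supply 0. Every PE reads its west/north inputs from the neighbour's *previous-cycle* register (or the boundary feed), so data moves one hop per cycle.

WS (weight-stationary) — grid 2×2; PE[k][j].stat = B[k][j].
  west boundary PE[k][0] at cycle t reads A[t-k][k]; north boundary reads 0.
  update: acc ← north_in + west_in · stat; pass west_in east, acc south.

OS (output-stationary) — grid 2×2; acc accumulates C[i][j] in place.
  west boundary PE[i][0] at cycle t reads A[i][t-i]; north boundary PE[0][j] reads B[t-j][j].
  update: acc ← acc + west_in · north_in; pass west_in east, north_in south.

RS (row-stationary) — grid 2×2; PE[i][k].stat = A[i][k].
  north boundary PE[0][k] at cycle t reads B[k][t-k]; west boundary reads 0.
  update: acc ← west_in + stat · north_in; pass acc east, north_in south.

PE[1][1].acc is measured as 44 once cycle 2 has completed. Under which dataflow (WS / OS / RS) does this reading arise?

WS [2×2] PE[1][1] across cycles:
  after 0 — PE[1][1] acc=0, pass-E 0, pass-S 0
  after 1 — PE[1][1] acc=0, pass-E 0, pass-S 0
  after 2 — PE[1][1] acc=103, pass-E 7, pass-S 103
OS [2×2] PE[1][1] across cycles:
  after 0 — PE[1][1] acc=0, pass-E 0, pass-S 0
  after 1 — PE[1][1] acc=0, pass-E 0, pass-S 0
  after 2 — PE[1][1] acc=24, pass-E 4, pass-S 6
RS [2×2] PE[1][1] across cycles:
  after 0 — PE[1][1] acc=0, pass-E 0, pass-S 0
  after 1 — PE[1][1] acc=0, pass-E 0, pass-S 0
  after 2 — PE[1][1] acc=44, pass-E 44, pass-S 8

dataflow = RS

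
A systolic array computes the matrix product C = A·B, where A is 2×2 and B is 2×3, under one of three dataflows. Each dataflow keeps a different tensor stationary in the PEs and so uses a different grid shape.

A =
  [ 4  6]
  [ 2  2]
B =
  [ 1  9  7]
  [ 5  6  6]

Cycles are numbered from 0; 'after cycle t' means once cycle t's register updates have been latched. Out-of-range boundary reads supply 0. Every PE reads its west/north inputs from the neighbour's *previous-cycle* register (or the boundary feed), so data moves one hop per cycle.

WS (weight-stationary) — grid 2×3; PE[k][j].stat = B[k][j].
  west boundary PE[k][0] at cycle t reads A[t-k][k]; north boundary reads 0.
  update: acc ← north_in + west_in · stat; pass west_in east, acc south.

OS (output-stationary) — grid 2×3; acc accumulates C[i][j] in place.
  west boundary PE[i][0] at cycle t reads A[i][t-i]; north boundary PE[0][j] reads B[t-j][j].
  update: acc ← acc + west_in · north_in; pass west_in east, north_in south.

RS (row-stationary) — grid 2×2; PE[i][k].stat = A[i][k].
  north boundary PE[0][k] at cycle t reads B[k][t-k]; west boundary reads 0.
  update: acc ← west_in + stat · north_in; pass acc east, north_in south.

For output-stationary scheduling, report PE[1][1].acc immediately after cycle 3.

PE[1][1].acc = 30

OS (2×3). Following PE[1][1] plus its west/north inputs:
  step 0 · PE0,1: acc=0; fwd→0 fwd↓0
  step 0 · PE1,0: acc=0; fwd→0 fwd↓0
  step 0 · PE1,1: acc=0; fwd→0 fwd↓0
  step 1 · PE0,1: acc=36; fwd→4 fwd↓9
  step 1 · PE1,0: acc=2; fwd→2 fwd↓1
  step 1 · PE1,1: acc=0; fwd→0 fwd↓0
  step 2 · PE0,1: acc=72; fwd→6 fwd↓6
  step 2 · PE1,0: acc=12; fwd→2 fwd↓5
  step 2 · PE1,1: acc=18; fwd→2 fwd↓9
  step 3 · PE0,1: acc=72; fwd→0 fwd↓0
  step 3 · PE1,0: acc=12; fwd→0 fwd↓0
  step 3 · PE1,1: acc=30; fwd→2 fwd↓6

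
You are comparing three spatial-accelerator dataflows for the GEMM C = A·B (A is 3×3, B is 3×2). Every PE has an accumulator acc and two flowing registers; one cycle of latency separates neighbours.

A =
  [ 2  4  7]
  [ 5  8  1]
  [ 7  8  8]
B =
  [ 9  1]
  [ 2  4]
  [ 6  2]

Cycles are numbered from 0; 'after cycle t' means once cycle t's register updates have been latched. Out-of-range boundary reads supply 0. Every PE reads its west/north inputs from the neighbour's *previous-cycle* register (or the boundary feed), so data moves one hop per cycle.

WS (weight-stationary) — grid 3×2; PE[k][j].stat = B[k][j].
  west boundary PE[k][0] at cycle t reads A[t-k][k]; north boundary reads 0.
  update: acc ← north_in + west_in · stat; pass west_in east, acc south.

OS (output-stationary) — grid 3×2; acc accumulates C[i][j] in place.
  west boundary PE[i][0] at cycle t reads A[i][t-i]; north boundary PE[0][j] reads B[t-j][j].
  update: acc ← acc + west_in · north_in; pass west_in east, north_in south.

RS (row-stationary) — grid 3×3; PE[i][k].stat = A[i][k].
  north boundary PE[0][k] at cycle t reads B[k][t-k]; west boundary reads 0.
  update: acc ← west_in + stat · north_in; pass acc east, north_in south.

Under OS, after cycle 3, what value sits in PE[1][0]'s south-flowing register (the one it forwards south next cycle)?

register = 6

OS 3×2: PE[1][0] cycle-by-cycle (with neighbour feeds):
  @0  [0,0]  acc 18  |  →2  ↓9
  @0  [1,0]  acc 0  |  →0  ↓0
  @1  [0,0]  acc 26  |  →4  ↓2
  @1  [1,0]  acc 45  |  →5  ↓9
  @2  [0,0]  acc 68  |  →7  ↓6
  @2  [1,0]  acc 61  |  →8  ↓2
  @3  [0,0]  acc 68  |  →0  ↓0
  @3  [1,0]  acc 67  |  →1  ↓6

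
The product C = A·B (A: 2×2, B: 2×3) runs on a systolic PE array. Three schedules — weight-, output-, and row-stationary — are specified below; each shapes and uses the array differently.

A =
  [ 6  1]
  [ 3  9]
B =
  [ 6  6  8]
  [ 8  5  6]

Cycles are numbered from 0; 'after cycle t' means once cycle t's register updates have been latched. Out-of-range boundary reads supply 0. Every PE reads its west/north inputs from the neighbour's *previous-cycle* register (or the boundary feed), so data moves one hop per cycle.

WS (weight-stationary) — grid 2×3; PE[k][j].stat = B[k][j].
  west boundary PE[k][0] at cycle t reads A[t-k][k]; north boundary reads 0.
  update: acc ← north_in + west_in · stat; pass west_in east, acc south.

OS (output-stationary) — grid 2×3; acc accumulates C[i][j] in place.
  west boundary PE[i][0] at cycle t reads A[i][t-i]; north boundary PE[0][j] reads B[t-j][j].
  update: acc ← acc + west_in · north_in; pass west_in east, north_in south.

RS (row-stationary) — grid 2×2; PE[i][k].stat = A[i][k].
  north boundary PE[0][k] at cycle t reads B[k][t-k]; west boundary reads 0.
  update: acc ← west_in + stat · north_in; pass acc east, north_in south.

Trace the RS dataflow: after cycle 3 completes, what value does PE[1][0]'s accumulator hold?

RS 2×2: PE[1][0] cycle-by-cycle (with neighbour feeds):
  after 0 — PE[0][0] acc=36, pass-E 36, pass-S 6
  after 0 — PE[1][0] acc=0, pass-E 0, pass-S 0
  after 1 — PE[0][0] acc=36, pass-E 36, pass-S 6
  after 1 — PE[1][0] acc=18, pass-E 18, pass-S 6
  after 2 — PE[0][0] acc=48, pass-E 48, pass-S 8
  after 2 — PE[1][0] acc=18, pass-E 18, pass-S 6
  after 3 — PE[0][0] acc=0, pass-E 0, pass-S 0
  after 3 — PE[1][0] acc=24, pass-E 24, pass-S 8

PE[1][0].acc = 24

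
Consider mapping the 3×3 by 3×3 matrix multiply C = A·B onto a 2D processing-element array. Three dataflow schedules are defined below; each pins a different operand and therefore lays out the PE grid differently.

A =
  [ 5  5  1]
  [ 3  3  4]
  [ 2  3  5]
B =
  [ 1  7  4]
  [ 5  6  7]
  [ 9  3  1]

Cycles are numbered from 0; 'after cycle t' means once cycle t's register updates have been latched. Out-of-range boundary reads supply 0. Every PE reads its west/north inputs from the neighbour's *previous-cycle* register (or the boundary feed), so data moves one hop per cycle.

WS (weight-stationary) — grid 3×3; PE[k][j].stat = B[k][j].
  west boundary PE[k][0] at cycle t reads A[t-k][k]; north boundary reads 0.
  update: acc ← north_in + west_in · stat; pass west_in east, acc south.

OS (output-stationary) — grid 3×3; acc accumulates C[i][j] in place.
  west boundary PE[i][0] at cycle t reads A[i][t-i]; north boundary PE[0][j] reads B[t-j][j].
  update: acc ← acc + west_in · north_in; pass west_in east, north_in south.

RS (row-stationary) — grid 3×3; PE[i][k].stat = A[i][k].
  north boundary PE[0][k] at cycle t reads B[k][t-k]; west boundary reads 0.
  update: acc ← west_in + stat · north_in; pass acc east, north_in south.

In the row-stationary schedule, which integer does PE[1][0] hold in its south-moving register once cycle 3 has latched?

RS 3×3: PE[1][0] cycle-by-cycle (with neighbour feeds):
  0: (0,0).acc=5  regs=<5,1>
  0: (1,0).acc=0  regs=<0,0>
  1: (0,0).acc=35  regs=<35,7>
  1: (1,0).acc=3  regs=<3,1>
  2: (0,0).acc=20  regs=<20,4>
  2: (1,0).acc=21  regs=<21,7>
  3: (0,0).acc=0  regs=<0,0>
  3: (1,0).acc=12  regs=<12,4>

register = 4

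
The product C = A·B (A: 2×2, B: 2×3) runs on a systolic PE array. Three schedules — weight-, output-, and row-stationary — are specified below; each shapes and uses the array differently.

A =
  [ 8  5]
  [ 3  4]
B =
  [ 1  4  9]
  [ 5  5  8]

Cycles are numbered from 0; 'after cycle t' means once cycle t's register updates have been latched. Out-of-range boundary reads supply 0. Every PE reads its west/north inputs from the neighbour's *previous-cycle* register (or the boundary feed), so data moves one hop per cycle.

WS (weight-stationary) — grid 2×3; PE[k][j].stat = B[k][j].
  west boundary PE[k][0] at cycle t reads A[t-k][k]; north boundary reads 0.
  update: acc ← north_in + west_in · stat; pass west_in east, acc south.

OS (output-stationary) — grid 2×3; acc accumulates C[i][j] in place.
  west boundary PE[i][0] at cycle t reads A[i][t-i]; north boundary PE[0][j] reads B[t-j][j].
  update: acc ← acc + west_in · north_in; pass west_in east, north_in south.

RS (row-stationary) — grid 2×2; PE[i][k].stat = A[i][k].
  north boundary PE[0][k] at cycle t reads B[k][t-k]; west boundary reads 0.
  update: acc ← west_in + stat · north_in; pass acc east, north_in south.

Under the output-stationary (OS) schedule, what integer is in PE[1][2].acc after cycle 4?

OS 2×3: PE[1][2] cycle-by-cycle (with neighbour feeds):
  0: (0,2).acc=0  regs=<0,0>
  0: (1,1).acc=0  regs=<0,0>
  0: (1,2).acc=0  regs=<0,0>
  1: (0,2).acc=0  regs=<0,0>
  1: (1,1).acc=0  regs=<0,0>
  1: (1,2).acc=0  regs=<0,0>
  2: (0,2).acc=72  regs=<8,9>
  2: (1,1).acc=12  regs=<3,4>
  2: (1,2).acc=0  regs=<0,0>
  3: (0,2).acc=112  regs=<5,8>
  3: (1,1).acc=32  regs=<4,5>
  3: (1,2).acc=27  regs=<3,9>
  4: (0,2).acc=112  regs=<0,0>
  4: (1,1).acc=32  regs=<0,0>
  4: (1,2).acc=59  regs=<4,8>

PE[1][2].acc = 59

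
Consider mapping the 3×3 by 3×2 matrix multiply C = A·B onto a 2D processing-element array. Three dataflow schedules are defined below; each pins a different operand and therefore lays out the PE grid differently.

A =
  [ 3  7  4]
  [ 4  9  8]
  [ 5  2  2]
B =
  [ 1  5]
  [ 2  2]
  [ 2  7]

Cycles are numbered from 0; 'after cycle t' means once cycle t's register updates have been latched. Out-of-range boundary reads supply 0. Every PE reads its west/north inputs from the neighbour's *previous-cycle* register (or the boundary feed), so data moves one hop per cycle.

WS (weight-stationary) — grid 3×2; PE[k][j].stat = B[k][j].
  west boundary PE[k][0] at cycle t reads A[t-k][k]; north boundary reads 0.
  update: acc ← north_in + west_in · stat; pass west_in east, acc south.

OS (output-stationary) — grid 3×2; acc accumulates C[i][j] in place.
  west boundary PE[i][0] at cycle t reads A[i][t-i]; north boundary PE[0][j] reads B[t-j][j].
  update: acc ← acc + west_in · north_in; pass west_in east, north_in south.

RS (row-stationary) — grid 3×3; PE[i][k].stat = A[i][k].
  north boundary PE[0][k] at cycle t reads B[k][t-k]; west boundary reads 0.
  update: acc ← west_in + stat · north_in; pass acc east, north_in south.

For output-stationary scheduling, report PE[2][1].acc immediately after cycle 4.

OS on a 3×2 grid — tracing PE[2][1] and its feeders:
  0: (1,1).acc=0  regs=<0,0>
  0: (2,0).acc=0  regs=<0,0>
  0: (2,1).acc=0  regs=<0,0>
  1: (1,1).acc=0  regs=<0,0>
  1: (2,0).acc=0  regs=<0,0>
  1: (2,1).acc=0  regs=<0,0>
  2: (1,1).acc=20  regs=<4,5>
  2: (2,0).acc=5  regs=<5,1>
  2: (2,1).acc=0  regs=<0,0>
  3: (1,1).acc=38  regs=<9,2>
  3: (2,0).acc=9  regs=<2,2>
  3: (2,1).acc=25  regs=<5,5>
  4: (1,1).acc=94  regs=<8,7>
  4: (2,0).acc=13  regs=<2,2>
  4: (2,1).acc=29  regs=<2,2>

PE[2][1].acc = 29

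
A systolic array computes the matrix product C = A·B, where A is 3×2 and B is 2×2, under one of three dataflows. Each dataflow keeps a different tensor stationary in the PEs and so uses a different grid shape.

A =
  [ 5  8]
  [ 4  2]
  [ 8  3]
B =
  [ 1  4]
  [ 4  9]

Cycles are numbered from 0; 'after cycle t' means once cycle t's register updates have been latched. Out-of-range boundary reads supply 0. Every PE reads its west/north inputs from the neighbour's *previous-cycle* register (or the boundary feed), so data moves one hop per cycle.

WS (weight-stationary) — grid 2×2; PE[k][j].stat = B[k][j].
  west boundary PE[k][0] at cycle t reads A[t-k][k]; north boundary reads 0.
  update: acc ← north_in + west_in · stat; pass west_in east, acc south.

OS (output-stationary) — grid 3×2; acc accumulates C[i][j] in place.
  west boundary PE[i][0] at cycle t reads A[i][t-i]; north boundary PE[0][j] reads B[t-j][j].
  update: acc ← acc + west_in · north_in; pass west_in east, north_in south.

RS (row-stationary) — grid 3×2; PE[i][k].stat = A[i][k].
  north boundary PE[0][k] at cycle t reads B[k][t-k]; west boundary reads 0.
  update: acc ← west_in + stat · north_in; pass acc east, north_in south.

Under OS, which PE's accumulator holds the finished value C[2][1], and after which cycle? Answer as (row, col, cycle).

OS — PE[2][1] is where C[2][1] collects:
  @0  [2,1]  acc 0  |  →0  ↓0
  @1  [2,1]  acc 0  |  →0  ↓0
  @2  [2,1]  acc 0  |  →0  ↓0
  @3  [2,1]  acc 32  |  →8  ↓4
  @4  [2,1]  acc 59  |  →3  ↓9

(row, col, cycle) = (2, 1, 4)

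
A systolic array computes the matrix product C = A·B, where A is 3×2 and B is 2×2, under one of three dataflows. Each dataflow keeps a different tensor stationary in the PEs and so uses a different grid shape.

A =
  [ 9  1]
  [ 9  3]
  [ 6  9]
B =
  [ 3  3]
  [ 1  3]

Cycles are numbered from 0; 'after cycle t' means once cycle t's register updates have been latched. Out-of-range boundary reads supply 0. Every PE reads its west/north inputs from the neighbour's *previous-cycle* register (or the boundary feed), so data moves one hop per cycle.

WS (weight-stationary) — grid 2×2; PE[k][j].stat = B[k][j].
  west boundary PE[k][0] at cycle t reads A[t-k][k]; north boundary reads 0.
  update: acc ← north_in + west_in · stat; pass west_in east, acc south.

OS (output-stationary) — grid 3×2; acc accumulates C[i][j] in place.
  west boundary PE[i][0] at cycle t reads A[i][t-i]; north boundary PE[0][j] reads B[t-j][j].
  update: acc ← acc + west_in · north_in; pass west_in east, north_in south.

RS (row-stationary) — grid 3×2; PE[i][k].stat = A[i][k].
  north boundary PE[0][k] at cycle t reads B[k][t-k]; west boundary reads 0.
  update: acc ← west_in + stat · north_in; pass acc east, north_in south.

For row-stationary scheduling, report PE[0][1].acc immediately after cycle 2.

RS on a 3×2 grid — tracing PE[0][1] and its feeders:
  [0] (0,0) acc=27 (h:27 v:3)
  [0] (0,1) acc=0 (h:0 v:0)
  [1] (0,0) acc=27 (h:27 v:3)
  [1] (0,1) acc=28 (h:28 v:1)
  [2] (0,0) acc=0 (h:0 v:0)
  [2] (0,1) acc=30 (h:30 v:3)

PE[0][1].acc = 30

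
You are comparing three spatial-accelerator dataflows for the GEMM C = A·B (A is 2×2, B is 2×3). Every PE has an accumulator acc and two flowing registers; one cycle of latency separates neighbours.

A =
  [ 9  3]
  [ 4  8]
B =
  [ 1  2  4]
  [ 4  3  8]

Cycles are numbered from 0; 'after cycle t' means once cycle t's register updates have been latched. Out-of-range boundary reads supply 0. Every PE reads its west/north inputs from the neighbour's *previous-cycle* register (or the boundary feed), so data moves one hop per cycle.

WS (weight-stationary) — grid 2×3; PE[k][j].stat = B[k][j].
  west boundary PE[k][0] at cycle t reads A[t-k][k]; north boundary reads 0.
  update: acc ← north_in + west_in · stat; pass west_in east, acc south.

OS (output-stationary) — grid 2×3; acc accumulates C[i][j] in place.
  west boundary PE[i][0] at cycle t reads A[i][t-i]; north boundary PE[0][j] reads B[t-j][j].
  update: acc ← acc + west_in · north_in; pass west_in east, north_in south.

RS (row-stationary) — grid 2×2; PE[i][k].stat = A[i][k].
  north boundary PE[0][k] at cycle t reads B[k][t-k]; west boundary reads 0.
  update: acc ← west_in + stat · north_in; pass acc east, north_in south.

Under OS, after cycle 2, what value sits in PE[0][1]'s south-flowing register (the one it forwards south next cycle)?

OS 2×3: PE[0][1] cycle-by-cycle (with neighbour feeds):
  @0  [0,0]  acc 9  |  →9  ↓1
  @0  [0,1]  acc 0  |  →0  ↓0
  @1  [0,0]  acc 21  |  →3  ↓4
  @1  [0,1]  acc 18  |  →9  ↓2
  @2  [0,0]  acc 21  |  →0  ↓0
  @2  [0,1]  acc 27  |  →3  ↓3

register = 3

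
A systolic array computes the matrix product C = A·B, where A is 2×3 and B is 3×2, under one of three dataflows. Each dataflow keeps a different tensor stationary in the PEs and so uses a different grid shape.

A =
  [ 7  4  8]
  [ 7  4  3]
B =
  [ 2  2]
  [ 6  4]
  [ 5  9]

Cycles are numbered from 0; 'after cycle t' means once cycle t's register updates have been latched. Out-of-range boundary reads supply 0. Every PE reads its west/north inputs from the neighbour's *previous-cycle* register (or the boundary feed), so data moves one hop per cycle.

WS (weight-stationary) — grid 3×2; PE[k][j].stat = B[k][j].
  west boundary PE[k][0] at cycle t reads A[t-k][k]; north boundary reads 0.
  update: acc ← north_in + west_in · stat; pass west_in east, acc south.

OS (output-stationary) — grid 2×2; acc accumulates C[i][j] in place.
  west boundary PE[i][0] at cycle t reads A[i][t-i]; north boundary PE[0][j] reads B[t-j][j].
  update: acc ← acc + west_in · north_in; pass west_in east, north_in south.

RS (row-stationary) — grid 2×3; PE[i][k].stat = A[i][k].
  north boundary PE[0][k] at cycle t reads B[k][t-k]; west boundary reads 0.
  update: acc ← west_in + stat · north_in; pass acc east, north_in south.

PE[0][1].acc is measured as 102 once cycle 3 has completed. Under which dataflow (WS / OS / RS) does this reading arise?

WS [3×2] PE[0][1] across cycles:
  [0] (0,1) acc=0 (h:0 v:0)
  [1] (0,1) acc=14 (h:7 v:14)
  [2] (0,1) acc=14 (h:7 v:14)
  [3] (0,1) acc=0 (h:0 v:0)
OS [2×2] PE[0][1] across cycles:
  [0] (0,1) acc=0 (h:0 v:0)
  [1] (0,1) acc=14 (h:7 v:2)
  [2] (0,1) acc=30 (h:4 v:4)
  [3] (0,1) acc=102 (h:8 v:9)
RS [2×3] PE[0][1] across cycles:
  [0] (0,1) acc=0 (h:0 v:0)
  [1] (0,1) acc=38 (h:38 v:6)
  [2] (0,1) acc=30 (h:30 v:4)
  [3] (0,1) acc=0 (h:0 v:0)

dataflow = OS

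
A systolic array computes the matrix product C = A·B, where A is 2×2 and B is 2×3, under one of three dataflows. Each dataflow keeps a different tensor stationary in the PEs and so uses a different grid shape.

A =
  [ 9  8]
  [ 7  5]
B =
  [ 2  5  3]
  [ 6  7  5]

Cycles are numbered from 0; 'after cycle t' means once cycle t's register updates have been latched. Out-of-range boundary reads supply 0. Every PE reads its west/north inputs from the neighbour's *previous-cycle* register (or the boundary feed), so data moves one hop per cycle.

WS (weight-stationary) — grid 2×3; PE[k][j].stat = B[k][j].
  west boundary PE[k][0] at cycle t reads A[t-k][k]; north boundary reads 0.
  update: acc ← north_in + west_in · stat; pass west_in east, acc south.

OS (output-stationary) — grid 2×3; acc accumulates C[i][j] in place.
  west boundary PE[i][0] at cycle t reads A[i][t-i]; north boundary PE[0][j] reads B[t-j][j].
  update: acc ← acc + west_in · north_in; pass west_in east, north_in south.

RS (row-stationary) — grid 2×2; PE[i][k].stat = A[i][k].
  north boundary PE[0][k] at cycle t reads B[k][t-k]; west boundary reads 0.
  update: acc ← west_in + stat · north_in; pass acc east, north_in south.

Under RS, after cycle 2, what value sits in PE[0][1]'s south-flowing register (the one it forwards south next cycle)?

register = 7

RS 2×2: PE[0][1] cycle-by-cycle (with neighbour feeds):
  step 0 · PE0,0: acc=18; fwd→18 fwd↓2
  step 0 · PE0,1: acc=0; fwd→0 fwd↓0
  step 1 · PE0,0: acc=45; fwd→45 fwd↓5
  step 1 · PE0,1: acc=66; fwd→66 fwd↓6
  step 2 · PE0,0: acc=27; fwd→27 fwd↓3
  step 2 · PE0,1: acc=101; fwd→101 fwd↓7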